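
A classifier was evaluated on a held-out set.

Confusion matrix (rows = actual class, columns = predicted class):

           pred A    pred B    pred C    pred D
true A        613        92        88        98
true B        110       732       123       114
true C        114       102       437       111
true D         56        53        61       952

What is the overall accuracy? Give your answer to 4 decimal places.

Accuracy = trace / total = (613+732+437+952=2734) / 3856 = 2734/3856 = 0.7090

0.7090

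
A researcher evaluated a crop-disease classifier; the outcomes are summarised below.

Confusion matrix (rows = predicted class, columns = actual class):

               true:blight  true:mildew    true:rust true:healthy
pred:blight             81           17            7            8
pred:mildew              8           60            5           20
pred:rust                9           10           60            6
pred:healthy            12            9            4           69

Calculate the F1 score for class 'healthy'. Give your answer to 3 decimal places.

0.701

Treat 'healthy' as positive and all other classes as negative.
F1 score = 2·TP/(2·TP+FP+FN).
healthy: TP=69, FP=12+9+4=25, FN=8+20+6=34 → 138/197 = 0.7005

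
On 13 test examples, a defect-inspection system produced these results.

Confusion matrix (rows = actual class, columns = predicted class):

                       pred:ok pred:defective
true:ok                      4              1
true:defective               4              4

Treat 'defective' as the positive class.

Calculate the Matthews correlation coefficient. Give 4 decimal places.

0.3000

MCC = (TP·TN − FP·FN) / √((TP+FP)(TP+FN)(TN+FP)(TN+FN))
Numerator = 4·4 − 1·4 = 12
Denominator = √(5·8·5·8) = √1600 = 40.0000
MCC = 12 / 40.0000 = 0.3000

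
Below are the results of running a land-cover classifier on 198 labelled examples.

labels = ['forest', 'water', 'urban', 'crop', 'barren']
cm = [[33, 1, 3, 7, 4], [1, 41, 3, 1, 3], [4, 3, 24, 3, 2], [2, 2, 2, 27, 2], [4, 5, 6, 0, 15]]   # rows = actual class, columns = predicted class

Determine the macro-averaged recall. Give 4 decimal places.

Per-class recall (TP/(TP+FN)):
  forest: TP=33, FN=1+3+7+4=15 → 33/48 = 0.68750
  water: TP=41, FN=1+3+1+3=8 → 41/49 = 0.83673
  urban: TP=24, FN=4+3+3+2=12 → 24/36 = 0.66667
  crop: TP=27, FN=2+2+2+2=8 → 27/35 = 0.77143
  barren: TP=15, FN=4+5+6+0=15 → 15/30 = 0.50000
Macro-recall = mean = (0.68750 + 0.83673 + 0.66667 + 0.77143 + 0.50000) / 5 = 0.6925

0.6925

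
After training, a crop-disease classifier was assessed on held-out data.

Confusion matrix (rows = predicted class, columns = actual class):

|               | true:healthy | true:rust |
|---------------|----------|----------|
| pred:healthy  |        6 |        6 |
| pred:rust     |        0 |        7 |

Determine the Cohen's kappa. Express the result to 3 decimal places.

0.424

Observed agreement pₒ = trace/N = 13/19 = 0.6842
Expected agreement pₑ = Σ (rowᵢ·colᵢ)/N² = (6·12 + 13·7)/19² = 0.4515
κ = (pₒ − pₑ)/(1 − pₑ) = (0.6842 − 0.4515)/(1 − 0.4515) = 0.424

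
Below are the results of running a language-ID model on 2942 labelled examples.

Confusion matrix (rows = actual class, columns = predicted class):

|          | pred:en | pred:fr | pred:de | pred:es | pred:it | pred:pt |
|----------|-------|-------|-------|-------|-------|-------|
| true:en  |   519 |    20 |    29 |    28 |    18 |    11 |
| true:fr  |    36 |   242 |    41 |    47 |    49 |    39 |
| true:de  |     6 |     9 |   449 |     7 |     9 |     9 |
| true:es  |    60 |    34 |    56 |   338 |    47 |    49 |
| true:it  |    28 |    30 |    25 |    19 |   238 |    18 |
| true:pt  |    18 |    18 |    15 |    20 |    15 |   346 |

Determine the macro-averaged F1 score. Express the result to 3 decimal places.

Per-class F1 score (2·TP/(2·TP+FP+FN)):
  en: TP=519, FP=36+6+60+28+18=148, FN=20+29+28+18+11=106 → 1038/1292 = 0.8034
  fr: TP=242, FP=20+9+34+30+18=111, FN=36+41+47+49+39=212 → 484/807 = 0.5998
  de: TP=449, FP=29+41+56+25+15=166, FN=6+9+7+9+9=40 → 898/1104 = 0.8134
  es: TP=338, FP=28+47+7+19+20=121, FN=60+34+56+47+49=246 → 676/1043 = 0.6481
  it: TP=238, FP=18+49+9+47+15=138, FN=28+30+25+19+18=120 → 476/734 = 0.6485
  pt: TP=346, FP=11+39+9+49+18=126, FN=18+18+15+20+15=86 → 692/904 = 0.7655
Macro-F1 score = mean = (0.8034 + 0.5998 + 0.8134 + 0.6481 + 0.6485 + 0.7655) / 6 = 0.713

0.713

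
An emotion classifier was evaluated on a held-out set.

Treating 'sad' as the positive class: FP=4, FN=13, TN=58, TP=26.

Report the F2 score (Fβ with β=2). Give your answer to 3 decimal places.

Fβ = (1+β²)·TP / ((1+β²)·TP + β²·FN + FP), with β²=4
= 5·26 / (5·26 + 4·13 + 4) = 0.699

0.699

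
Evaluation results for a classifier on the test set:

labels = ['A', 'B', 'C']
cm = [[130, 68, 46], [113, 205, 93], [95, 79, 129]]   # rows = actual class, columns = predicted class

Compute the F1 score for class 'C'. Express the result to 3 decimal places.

0.452

Take TP from the diagonal, FP from the rest of the 'C' prediction marginal, FN from the rest of the 'C' actual marginal.
F1 score = 2·TP/(2·TP+FP+FN).
C: TP=129, FP=46+93=139, FN=95+79=174 → 258/571 = 0.4518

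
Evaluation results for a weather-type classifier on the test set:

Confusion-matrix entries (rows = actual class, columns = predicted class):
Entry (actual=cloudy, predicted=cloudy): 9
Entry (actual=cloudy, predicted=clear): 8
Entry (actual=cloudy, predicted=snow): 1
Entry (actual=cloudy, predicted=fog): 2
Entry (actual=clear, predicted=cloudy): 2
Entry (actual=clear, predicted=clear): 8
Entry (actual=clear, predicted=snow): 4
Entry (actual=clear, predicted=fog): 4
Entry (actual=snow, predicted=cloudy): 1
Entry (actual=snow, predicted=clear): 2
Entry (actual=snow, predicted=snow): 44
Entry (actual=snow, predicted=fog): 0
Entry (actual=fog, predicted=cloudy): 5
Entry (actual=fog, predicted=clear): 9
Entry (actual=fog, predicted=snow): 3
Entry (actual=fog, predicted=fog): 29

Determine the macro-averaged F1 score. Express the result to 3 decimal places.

Per-class F1 score (2·TP/(2·TP+FP+FN)):
  cloudy: TP=9, FP=2+1+5=8, FN=8+1+2=11 → 18/37 = 0.4865
  clear: TP=8, FP=8+2+9=19, FN=2+4+4=10 → 16/45 = 0.3556
  snow: TP=44, FP=1+4+3=8, FN=1+2+0=3 → 88/99 = 0.8889
  fog: TP=29, FP=2+4+0=6, FN=5+9+3=17 → 58/81 = 0.7160
Macro-F1 score = mean = (0.4865 + 0.3556 + 0.8889 + 0.7160) / 4 = 0.612

0.612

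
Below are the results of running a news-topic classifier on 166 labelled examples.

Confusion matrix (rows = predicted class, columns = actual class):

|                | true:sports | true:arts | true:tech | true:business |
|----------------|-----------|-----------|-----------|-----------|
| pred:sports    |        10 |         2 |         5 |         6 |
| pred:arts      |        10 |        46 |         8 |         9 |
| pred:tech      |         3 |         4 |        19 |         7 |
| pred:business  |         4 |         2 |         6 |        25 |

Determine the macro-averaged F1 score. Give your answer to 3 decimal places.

0.564

Per-class F1 score (2·TP/(2·TP+FP+FN)):
  sports: TP=10, FP=2+5+6=13, FN=10+3+4=17 → 20/50 = 0.4000
  arts: TP=46, FP=10+8+9=27, FN=2+4+2=8 → 92/127 = 0.7244
  tech: TP=19, FP=3+4+7=14, FN=5+8+6=19 → 38/71 = 0.5352
  business: TP=25, FP=4+2+6=12, FN=6+9+7=22 → 50/84 = 0.5952
Macro-F1 score = mean = (0.4000 + 0.7244 + 0.5352 + 0.5952) / 4 = 0.564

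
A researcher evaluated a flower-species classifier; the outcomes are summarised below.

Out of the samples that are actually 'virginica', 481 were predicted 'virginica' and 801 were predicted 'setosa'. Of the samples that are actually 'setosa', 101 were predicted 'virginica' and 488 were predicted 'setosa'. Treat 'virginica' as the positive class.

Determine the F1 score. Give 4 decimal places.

Precision = TP/(TP+FP) = 481/582 = 0.8265
Recall = TP/(TP+FN) = 481/1282 = 0.3752
F1 = 2·TP/(2·TP+FP+FN) = 962/1864 = 0.5161

0.5161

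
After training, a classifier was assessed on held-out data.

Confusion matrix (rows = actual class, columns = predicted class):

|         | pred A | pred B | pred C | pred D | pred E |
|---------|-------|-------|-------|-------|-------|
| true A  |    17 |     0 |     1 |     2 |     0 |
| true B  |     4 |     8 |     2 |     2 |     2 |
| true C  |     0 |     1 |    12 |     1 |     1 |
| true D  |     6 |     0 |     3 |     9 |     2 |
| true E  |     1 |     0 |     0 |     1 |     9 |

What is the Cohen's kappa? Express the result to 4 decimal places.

0.5658

Observed agreement pₒ = trace/N = 55/84 = 0.65476
Expected agreement pₑ = Σ (rowᵢ·colᵢ)/N² = (20·28 + 18·9 + 15·18 + 20·15 + 11·14)/84² = 0.20493
κ = (pₒ − pₑ)/(1 − pₑ) = (0.65476 − 0.20493)/(1 − 0.20493) = 0.5658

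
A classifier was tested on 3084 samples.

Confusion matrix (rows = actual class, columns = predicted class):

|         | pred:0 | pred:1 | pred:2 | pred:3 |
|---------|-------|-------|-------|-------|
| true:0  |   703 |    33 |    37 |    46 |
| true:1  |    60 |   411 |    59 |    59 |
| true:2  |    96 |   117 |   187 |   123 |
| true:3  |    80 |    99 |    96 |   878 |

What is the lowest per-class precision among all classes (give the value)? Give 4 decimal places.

Per-class precision (TP/(TP+FP)):
  0: TP=703, FP=60+96+80=236 → 703/939 = 0.74867
  1: TP=411, FP=33+117+99=249 → 411/660 = 0.62273
  2: TP=187, FP=37+59+96=192 → 187/379 = 0.49340
  3: TP=878, FP=46+59+123=228 → 878/1106 = 0.79385
Lowest is class '2' with precision = 0.4934.

0.4934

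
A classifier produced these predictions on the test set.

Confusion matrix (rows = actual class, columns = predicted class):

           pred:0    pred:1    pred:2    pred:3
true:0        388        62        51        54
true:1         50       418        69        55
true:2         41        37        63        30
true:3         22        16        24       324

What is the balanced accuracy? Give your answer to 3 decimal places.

0.653

Balanced accuracy = mean of per-class recall.
  0: recall = 388/555 = 0.6991
  1: recall = 418/592 = 0.7061
  2: recall = 63/171 = 0.3684
  3: recall = 324/386 = 0.8394
Mean = (0.6991 + 0.7061 + 0.3684 + 0.8394) / 4 = 0.653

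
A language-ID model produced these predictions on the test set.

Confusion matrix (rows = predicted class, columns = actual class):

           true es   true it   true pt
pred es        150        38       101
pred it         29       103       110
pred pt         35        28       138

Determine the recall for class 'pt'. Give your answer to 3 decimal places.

0.395

Treat 'pt' as positive and all other classes as negative.
recall = TP/(TP+FN).
pt: TP=138, FN=101+110=211 → 138/349 = 0.3954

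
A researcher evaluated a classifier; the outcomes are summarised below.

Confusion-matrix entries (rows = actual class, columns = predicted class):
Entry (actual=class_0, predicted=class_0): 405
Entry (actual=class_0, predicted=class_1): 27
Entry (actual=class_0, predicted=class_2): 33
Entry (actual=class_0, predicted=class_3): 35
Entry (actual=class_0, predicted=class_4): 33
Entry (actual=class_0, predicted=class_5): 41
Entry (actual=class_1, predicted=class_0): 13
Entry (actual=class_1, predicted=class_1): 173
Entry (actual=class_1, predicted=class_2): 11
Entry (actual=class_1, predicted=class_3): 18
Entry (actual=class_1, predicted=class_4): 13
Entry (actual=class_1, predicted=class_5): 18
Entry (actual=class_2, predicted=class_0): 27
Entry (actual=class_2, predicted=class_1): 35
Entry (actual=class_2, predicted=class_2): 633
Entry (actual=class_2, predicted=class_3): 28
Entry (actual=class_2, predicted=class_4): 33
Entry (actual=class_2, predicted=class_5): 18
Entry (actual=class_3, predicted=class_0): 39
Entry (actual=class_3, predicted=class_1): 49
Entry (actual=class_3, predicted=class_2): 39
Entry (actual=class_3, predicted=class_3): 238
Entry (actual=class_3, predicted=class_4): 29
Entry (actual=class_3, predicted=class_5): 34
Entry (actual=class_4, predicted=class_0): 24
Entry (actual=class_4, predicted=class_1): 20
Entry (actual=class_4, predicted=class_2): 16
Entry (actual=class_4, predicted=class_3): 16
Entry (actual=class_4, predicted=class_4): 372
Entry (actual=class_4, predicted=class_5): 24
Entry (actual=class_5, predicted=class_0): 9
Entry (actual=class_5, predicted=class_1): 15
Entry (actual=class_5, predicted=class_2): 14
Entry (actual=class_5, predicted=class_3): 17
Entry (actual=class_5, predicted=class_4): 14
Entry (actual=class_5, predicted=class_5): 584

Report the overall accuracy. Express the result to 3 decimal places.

0.764

Accuracy = trace / total = (405+173+633+238+372+584=2405) / 3147 = 2405/3147 = 0.764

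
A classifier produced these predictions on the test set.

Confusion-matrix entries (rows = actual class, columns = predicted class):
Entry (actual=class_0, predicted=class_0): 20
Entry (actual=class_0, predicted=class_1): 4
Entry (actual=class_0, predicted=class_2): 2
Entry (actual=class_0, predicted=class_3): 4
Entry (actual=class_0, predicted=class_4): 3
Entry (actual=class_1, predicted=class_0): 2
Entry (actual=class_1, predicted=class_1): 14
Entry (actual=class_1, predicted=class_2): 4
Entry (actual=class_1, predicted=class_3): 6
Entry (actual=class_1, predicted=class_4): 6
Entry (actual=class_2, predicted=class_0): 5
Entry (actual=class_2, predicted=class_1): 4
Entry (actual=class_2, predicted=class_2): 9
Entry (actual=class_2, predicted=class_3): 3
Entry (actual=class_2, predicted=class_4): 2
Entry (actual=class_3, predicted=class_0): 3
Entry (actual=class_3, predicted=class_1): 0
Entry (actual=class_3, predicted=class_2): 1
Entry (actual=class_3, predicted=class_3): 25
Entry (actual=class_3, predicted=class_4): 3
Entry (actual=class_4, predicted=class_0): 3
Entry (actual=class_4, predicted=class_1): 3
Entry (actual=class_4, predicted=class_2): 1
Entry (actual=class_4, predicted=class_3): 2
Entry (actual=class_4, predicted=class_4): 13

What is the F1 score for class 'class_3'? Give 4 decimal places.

0.6944

Take TP from the diagonal, FP from the rest of the 'class_3' prediction marginal, FN from the rest of the 'class_3' actual marginal.
F1 score = 2·TP/(2·TP+FP+FN).
class_3: TP=25, FP=4+6+3+2=15, FN=3+0+1+3=7 → 50/72 = 0.69444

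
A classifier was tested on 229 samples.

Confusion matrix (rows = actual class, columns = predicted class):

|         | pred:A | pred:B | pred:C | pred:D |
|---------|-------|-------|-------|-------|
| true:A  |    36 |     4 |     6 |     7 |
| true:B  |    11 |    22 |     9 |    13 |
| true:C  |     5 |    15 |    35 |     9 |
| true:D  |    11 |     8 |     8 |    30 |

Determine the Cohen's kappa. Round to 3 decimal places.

0.383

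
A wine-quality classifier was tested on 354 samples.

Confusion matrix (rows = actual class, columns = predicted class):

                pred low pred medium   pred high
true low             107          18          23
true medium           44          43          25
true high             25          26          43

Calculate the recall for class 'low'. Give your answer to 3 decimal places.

Take TP from the diagonal, FP from the rest of the 'low' prediction marginal, FN from the rest of the 'low' actual marginal.
recall = TP/(TP+FN).
low: TP=107, FN=18+23=41 → 107/148 = 0.7230

0.723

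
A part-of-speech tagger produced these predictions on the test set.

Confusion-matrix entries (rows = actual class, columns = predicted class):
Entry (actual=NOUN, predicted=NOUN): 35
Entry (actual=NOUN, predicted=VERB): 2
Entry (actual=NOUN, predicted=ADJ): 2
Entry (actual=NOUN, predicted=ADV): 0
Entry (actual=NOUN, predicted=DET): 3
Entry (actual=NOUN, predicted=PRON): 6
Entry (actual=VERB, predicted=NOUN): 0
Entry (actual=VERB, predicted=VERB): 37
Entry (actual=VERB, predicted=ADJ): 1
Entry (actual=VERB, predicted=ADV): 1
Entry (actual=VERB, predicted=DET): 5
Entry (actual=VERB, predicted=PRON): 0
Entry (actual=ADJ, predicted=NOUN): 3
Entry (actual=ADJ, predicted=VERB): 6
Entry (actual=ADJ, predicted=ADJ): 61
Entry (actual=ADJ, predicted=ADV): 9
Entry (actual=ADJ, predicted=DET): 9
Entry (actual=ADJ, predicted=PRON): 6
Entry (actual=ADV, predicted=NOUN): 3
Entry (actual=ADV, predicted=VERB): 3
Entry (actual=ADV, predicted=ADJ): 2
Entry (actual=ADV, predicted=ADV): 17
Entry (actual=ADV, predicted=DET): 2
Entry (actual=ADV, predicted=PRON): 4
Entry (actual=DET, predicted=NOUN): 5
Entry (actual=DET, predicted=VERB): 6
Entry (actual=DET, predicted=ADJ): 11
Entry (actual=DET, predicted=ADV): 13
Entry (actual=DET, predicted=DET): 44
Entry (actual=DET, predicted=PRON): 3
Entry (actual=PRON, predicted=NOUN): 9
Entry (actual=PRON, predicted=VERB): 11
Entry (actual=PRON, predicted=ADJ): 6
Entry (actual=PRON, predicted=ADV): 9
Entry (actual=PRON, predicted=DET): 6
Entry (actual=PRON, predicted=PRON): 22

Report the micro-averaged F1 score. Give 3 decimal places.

0.597

Micro-averaging pools counts across classes: ΣTP=216, ΣFP=146, ΣFN=146.
Micro-F1 score = 2·TP/(2·TP+FP+FN) on pooled counts = 0.597 (equals overall accuracy in single-label multiclass).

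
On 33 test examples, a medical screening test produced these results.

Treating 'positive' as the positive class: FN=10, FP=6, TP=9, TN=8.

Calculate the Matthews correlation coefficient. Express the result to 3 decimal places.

MCC = (TP·TN − FP·FN) / √((TP+FP)(TP+FN)(TN+FP)(TN+FN))
Numerator = 9·8 − 6·10 = 12
Denominator = √(15·19·14·18) = √71820 = 267.9925
MCC = 12 / 267.9925 = 0.045

0.045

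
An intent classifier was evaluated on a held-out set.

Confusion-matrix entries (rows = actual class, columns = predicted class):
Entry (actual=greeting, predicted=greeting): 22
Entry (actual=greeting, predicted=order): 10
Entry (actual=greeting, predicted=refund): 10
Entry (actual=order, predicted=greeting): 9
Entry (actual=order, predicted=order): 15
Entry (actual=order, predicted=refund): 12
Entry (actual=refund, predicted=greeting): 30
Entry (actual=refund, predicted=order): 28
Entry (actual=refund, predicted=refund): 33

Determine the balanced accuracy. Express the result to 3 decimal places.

0.434

Balanced accuracy = mean of per-class recall.
  greeting: recall = 22/42 = 0.5238
  order: recall = 15/36 = 0.4167
  refund: recall = 33/91 = 0.3626
Mean = (0.5238 + 0.4167 + 0.3626) / 3 = 0.434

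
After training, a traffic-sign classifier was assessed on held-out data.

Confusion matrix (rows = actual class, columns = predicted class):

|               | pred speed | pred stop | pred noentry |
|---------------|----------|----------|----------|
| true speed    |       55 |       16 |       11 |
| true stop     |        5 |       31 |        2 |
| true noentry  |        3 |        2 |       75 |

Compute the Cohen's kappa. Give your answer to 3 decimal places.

Observed agreement pₒ = trace/N = 161/200 = 0.8050
Expected agreement pₑ = Σ (rowᵢ·colᵢ)/N² = (82·63 + 38·49 + 80·88)/200² = 0.3517
κ = (pₒ − pₑ)/(1 − pₑ) = (0.8050 − 0.3517)/(1 − 0.3517) = 0.699

0.699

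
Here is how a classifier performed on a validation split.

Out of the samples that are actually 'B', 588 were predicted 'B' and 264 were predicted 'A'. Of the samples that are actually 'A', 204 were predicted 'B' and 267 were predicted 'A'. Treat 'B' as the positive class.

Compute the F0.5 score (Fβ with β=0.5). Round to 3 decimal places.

Fβ = (1+β²)·TP / ((1+β²)·TP + β²·FN + FP), with β²=1/4
= 1.25·588 / (1.25·588 + 0.25·264 + 204) = 0.731

0.731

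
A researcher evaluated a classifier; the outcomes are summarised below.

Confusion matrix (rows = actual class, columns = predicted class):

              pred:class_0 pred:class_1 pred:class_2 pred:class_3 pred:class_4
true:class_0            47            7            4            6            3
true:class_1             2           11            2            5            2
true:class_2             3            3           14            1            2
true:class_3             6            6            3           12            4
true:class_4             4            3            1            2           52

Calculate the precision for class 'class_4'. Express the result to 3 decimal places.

0.825

Treat 'class_4' as positive and all other classes as negative.
precision = TP/(TP+FP).
class_4: TP=52, FP=3+2+2+4=11 → 52/63 = 0.8254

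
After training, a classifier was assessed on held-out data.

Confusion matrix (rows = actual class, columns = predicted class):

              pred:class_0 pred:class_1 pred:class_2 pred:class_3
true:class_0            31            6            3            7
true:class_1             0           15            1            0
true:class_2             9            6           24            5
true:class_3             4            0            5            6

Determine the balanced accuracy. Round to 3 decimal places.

Balanced accuracy = mean of per-class recall.
  class_0: recall = 31/47 = 0.6596
  class_1: recall = 15/16 = 0.9375
  class_2: recall = 24/44 = 0.5455
  class_3: recall = 6/15 = 0.4000
Mean = (0.6596 + 0.9375 + 0.5455 + 0.4000) / 4 = 0.636

0.636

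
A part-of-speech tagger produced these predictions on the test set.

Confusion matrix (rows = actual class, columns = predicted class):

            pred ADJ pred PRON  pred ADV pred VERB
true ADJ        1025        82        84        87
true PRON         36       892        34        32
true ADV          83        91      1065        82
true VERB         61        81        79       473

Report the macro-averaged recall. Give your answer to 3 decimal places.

0.797

Per-class recall (TP/(TP+FN)):
  ADJ: TP=1025, FN=82+84+87=253 → 1025/1278 = 0.8020
  PRON: TP=892, FN=36+34+32=102 → 892/994 = 0.8974
  ADV: TP=1065, FN=83+91+82=256 → 1065/1321 = 0.8062
  VERB: TP=473, FN=61+81+79=221 → 473/694 = 0.6816
Macro-recall = mean = (0.8020 + 0.8974 + 0.8062 + 0.6816) / 4 = 0.797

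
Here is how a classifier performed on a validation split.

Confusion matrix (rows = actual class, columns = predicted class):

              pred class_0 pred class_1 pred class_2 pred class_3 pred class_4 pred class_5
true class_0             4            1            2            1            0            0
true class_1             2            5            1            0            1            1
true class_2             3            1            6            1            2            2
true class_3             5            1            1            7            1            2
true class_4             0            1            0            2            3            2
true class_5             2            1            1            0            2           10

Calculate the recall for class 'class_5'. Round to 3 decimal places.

0.625

One-vs-rest for 'class_5': TP = diagonal; FP = other classes predicted 'class_5'; FN = 'class_5' predicted as other.
recall = TP/(TP+FN).
class_5: TP=10, FN=2+1+1+0+2=6 → 10/16 = 0.6250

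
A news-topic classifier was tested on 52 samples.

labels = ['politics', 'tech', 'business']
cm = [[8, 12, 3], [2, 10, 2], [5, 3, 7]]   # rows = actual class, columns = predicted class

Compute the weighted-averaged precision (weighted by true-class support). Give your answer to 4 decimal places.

0.5119

Per-class precision (TP/(TP+FP)):
  politics: TP=8, FP=2+5=7 → 8/15 = 0.53333
  tech: TP=10, FP=12+3=15 → 10/25 = 0.40000
  business: TP=7, FP=3+2=5 → 7/12 = 0.58333
Weighted-precision = Σ (supportᵢ/N)·precisionᵢ with N=52: (23/52)·0.53333 + (14/52)·0.40000 + (15/52)·0.58333 = 0.5119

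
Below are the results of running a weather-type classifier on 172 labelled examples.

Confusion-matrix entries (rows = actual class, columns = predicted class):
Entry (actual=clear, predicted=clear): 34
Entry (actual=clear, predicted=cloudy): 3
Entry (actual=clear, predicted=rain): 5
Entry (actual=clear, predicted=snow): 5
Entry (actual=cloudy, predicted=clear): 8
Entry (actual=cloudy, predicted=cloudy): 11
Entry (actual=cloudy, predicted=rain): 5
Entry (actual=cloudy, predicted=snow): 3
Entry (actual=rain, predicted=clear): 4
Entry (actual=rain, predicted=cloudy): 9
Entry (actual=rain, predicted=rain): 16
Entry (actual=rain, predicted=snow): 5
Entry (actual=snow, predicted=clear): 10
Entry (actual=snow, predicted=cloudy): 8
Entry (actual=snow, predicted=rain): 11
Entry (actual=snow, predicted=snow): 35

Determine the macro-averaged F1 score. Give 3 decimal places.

0.529

Per-class F1 score (2·TP/(2·TP+FP+FN)):
  clear: TP=34, FP=8+4+10=22, FN=3+5+5=13 → 68/103 = 0.6602
  cloudy: TP=11, FP=3+9+8=20, FN=8+5+3=16 → 22/58 = 0.3793
  rain: TP=16, FP=5+5+11=21, FN=4+9+5=18 → 32/71 = 0.4507
  snow: TP=35, FP=5+3+5=13, FN=10+8+11=29 → 70/112 = 0.6250
Macro-F1 score = mean = (0.6602 + 0.3793 + 0.4507 + 0.6250) / 4 = 0.529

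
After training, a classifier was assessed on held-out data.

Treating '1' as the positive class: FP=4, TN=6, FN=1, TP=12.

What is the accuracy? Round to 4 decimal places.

Accuracy = (TP+TN)/N = (12+6)/23 = 0.7826

0.7826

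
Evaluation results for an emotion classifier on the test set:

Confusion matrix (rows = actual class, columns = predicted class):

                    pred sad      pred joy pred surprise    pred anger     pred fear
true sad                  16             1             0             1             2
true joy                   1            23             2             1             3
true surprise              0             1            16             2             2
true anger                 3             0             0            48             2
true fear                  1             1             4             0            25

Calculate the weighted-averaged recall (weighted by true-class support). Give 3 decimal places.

0.826

Per-class recall (TP/(TP+FN)):
  sad: TP=16, FN=1+0+1+2=4 → 16/20 = 0.8000
  joy: TP=23, FN=1+2+1+3=7 → 23/30 = 0.7667
  surprise: TP=16, FN=0+1+2+2=5 → 16/21 = 0.7619
  anger: TP=48, FN=3+0+0+2=5 → 48/53 = 0.9057
  fear: TP=25, FN=1+1+4+0=6 → 25/31 = 0.8065
Weighted-recall = Σ (supportᵢ/N)·recallᵢ with N=155: (20/155)·0.8000 + (30/155)·0.7667 + (21/155)·0.7619 + (53/155)·0.9057 + (31/155)·0.8065 = 0.826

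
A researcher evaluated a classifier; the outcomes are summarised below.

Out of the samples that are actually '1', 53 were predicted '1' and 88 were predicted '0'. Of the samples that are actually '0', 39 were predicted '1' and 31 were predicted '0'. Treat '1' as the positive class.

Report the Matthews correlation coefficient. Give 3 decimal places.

MCC = (TP·TN − FP·FN) / √((TP+FP)(TP+FN)(TN+FP)(TN+FN))
Numerator = 53·31 − 39·88 = -1789
Denominator = √(92·141·70·119) = √108056760 = 10395.0354
MCC = -1789 / 10395.0354 = -0.172

-0.172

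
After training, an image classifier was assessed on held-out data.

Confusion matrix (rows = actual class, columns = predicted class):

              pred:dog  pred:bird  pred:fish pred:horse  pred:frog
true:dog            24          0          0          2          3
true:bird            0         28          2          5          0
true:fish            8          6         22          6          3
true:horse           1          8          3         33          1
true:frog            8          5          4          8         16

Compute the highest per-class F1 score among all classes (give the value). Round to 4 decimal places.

Per-class F1 score (2·TP/(2·TP+FP+FN)):
  dog: TP=24, FP=0+8+1+8=17, FN=0+0+2+3=5 → 48/70 = 0.68571
  bird: TP=28, FP=0+6+8+5=19, FN=0+2+5+0=7 → 56/82 = 0.68293
  fish: TP=22, FP=0+2+3+4=9, FN=8+6+6+3=23 → 44/76 = 0.57895
  horse: TP=33, FP=2+5+6+8=21, FN=1+8+3+1=13 → 66/100 = 0.66000
  frog: TP=16, FP=3+0+3+1=7, FN=8+5+4+8=25 → 32/64 = 0.50000
Highest is class 'dog' with F1 score = 0.6857.

0.6857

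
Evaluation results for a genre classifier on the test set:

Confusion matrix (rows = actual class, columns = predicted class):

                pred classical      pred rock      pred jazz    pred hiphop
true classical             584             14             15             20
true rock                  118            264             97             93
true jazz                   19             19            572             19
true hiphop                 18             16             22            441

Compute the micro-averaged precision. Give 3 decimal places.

0.798

Micro-averaging pools counts across classes: ΣTP=1861, ΣFP=470, ΣFN=470.
Micro-precision = TP/(TP+FP) on pooled counts = 0.798 (equals overall accuracy in single-label multiclass).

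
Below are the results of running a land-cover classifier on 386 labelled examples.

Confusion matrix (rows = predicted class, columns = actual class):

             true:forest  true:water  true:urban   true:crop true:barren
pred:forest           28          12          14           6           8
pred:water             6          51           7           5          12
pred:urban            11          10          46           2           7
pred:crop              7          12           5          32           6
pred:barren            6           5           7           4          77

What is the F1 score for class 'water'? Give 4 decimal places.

One-vs-rest for 'water': TP = diagonal; FP = other classes predicted 'water'; FN = 'water' predicted as other.
F1 score = 2·TP/(2·TP+FP+FN).
water: TP=51, FP=6+7+5+12=30, FN=12+10+12+5=39 → 102/171 = 0.59649

0.5965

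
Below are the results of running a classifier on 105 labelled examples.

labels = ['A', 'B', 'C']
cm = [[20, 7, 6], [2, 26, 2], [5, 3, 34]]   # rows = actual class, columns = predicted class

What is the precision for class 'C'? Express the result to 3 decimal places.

One-vs-rest for 'C': TP = diagonal; FP = other classes predicted 'C'; FN = 'C' predicted as other.
precision = TP/(TP+FP).
C: TP=34, FP=6+2=8 → 34/42 = 0.8095

0.810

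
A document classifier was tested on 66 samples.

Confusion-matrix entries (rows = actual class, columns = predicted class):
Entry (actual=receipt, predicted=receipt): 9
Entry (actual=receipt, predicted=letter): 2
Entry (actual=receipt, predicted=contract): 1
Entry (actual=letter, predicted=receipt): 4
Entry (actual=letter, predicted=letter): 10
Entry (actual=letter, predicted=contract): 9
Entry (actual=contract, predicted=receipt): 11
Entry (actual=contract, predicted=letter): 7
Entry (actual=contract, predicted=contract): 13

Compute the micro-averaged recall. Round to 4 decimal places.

0.4848

Micro-averaging pools counts across classes: ΣTP=32, ΣFP=34, ΣFN=34.
Micro-recall = TP/(TP+FN) on pooled counts = 0.4848 (equals overall accuracy in single-label multiclass).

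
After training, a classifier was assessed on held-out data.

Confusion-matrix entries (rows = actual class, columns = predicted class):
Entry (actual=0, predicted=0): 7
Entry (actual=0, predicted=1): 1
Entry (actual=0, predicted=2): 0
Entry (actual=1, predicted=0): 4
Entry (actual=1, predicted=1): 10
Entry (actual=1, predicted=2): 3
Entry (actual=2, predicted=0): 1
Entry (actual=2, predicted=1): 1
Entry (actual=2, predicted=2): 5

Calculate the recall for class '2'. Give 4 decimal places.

Treat '2' as positive and all other classes as negative.
recall = TP/(TP+FN).
2: TP=5, FN=1+1=2 → 5/7 = 0.71429

0.7143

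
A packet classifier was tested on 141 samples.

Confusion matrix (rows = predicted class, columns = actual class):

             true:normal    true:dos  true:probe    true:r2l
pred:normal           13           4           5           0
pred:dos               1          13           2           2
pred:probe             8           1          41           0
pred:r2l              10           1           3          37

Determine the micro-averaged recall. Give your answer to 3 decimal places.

Micro-averaging pools counts across classes: ΣTP=104, ΣFP=37, ΣFN=37.
Micro-recall = TP/(TP+FN) on pooled counts = 0.738 (equals overall accuracy in single-label multiclass).

0.738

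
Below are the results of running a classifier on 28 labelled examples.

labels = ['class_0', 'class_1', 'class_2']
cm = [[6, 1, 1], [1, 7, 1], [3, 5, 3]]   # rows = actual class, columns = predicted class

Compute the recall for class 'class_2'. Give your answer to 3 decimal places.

0.273

One-vs-rest for 'class_2': TP = diagonal; FP = other classes predicted 'class_2'; FN = 'class_2' predicted as other.
recall = TP/(TP+FN).
class_2: TP=3, FN=3+5=8 → 3/11 = 0.2727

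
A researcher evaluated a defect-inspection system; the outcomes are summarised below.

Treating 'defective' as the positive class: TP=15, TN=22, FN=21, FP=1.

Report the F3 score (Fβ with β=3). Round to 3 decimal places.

Fβ = (1+β²)·TP / ((1+β²)·TP + β²·FN + FP), with β²=9
= 10·15 / (10·15 + 9·21 + 1) = 0.441

0.441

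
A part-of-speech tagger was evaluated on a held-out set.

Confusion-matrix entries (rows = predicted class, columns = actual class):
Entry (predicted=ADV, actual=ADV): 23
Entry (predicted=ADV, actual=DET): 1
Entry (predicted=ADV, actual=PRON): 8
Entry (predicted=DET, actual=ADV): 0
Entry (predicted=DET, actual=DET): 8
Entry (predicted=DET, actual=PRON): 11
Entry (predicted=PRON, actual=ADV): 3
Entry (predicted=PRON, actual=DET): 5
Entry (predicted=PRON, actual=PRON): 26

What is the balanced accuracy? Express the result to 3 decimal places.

0.678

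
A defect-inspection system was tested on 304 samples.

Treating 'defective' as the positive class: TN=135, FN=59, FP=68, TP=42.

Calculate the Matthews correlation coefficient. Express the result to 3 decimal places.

0.079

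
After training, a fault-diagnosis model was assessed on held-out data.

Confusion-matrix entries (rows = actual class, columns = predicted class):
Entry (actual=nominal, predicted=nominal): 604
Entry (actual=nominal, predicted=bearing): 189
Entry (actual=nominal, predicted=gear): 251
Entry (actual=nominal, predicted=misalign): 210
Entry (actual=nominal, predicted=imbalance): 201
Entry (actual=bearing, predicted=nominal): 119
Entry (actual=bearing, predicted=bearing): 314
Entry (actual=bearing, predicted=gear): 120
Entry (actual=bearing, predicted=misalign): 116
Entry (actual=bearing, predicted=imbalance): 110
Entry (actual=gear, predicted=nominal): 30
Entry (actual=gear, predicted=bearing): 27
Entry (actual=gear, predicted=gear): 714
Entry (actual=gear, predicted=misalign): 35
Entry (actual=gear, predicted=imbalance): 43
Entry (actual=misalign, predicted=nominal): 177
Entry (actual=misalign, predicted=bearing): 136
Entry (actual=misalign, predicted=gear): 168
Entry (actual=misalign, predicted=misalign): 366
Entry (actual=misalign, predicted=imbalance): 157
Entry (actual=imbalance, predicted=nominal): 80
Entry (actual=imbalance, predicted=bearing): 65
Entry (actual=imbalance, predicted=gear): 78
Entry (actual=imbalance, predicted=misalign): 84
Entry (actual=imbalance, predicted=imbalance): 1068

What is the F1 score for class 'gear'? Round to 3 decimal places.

0.655

F1 score = 2·TP/(2·TP+FP+FN).
gear: TP=714, FP=251+120+168+78=617, FN=30+27+35+43=135 → 1428/2180 = 0.6550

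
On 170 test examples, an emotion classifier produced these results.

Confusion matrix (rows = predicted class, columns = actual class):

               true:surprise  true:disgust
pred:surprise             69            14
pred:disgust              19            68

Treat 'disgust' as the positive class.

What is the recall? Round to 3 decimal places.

0.829

Recall = TP/(TP+FN) = 68/(68+14) = 68/82 = 0.829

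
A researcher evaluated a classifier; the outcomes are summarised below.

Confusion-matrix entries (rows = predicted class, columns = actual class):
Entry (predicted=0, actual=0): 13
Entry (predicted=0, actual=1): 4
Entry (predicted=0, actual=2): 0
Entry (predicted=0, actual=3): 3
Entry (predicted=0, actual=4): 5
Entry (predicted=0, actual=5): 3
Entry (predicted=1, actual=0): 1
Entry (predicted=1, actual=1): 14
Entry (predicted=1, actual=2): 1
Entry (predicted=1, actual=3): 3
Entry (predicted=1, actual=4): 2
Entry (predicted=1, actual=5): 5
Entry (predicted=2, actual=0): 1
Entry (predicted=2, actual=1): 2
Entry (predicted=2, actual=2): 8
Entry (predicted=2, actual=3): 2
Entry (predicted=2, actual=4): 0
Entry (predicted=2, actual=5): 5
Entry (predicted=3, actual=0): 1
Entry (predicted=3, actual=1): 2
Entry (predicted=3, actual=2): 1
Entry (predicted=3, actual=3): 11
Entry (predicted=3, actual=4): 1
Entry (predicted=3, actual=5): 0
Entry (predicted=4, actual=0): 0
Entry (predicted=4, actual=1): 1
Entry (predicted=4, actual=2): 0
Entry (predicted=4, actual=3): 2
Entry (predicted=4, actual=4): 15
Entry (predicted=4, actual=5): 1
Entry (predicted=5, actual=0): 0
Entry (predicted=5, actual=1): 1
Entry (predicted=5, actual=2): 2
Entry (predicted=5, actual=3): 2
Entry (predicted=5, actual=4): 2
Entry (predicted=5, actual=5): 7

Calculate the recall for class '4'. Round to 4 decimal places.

0.6000

Take TP from the diagonal, FP from the rest of the '4' prediction marginal, FN from the rest of the '4' actual marginal.
recall = TP/(TP+FN).
4: TP=15, FN=5+2+0+1+2=10 → 15/25 = 0.60000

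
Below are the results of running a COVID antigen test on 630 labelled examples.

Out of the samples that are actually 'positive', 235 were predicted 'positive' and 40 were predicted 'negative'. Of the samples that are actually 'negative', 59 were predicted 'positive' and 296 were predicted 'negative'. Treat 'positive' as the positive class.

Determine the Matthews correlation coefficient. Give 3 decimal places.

0.684

MCC = (TP·TN − FP·FN) / √((TP+FP)(TP+FN)(TN+FP)(TN+FN))
Numerator = 235·296 − 59·40 = 67200
Denominator = √(294·275·355·336) = √9643788000 = 98202.7902
MCC = 67200 / 98202.7902 = 0.684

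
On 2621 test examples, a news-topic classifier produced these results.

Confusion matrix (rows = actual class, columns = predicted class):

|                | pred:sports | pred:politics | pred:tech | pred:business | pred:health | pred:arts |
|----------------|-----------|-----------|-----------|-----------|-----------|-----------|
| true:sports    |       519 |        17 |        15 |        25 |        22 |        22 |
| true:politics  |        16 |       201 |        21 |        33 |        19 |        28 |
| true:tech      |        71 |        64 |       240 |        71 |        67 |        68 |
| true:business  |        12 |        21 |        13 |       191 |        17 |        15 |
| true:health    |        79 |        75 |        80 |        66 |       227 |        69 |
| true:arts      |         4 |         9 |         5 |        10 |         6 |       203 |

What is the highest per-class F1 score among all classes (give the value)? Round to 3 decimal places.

Per-class F1 score (2·TP/(2·TP+FP+FN)):
  sports: TP=519, FP=16+71+12+79+4=182, FN=17+15+25+22+22=101 → 1038/1321 = 0.7858
  politics: TP=201, FP=17+64+21+75+9=186, FN=16+21+33+19+28=117 → 402/705 = 0.5702
  tech: TP=240, FP=15+21+13+80+5=134, FN=71+64+71+67+68=341 → 480/955 = 0.5026
  business: TP=191, FP=25+33+71+66+10=205, FN=12+21+13+17+15=78 → 382/665 = 0.5744
  health: TP=227, FP=22+19+67+17+6=131, FN=79+75+80+66+69=369 → 454/954 = 0.4759
  arts: TP=203, FP=22+28+68+15+69=202, FN=4+9+5+10+6=34 → 406/642 = 0.6324
Highest is class 'sports' with F1 score = 0.786.

0.786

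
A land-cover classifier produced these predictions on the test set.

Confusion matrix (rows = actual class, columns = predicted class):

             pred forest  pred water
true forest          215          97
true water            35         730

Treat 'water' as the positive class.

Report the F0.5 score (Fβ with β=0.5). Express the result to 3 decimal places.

0.896

Fβ = (1+β²)·TP / ((1+β²)·TP + β²·FN + FP), with β²=1/4
= 1.25·730 / (1.25·730 + 0.25·35 + 97) = 0.896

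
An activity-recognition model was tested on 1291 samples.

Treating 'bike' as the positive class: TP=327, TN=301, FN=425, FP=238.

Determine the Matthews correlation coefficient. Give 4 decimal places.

-0.0067

MCC = (TP·TN − FP·FN) / √((TP+FP)(TP+FN)(TN+FP)(TN+FN))
Numerator = 327·301 − 238·425 = -2723
Denominator = √(565·752·539·726) = √166261492320 = 407751.7533
MCC = -2723 / 407751.7533 = -0.0067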